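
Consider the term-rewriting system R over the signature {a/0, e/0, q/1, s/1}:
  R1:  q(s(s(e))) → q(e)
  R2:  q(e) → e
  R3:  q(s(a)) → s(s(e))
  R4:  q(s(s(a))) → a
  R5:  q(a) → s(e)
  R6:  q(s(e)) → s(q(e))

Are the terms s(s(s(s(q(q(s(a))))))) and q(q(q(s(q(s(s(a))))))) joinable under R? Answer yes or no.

no — NF(t₁) = s(s(s(s(e)))), NF(t₂) = e

Reduce t₁ = s(s(s(s(q(q(s(a))))))):
1. s(s(s(s(q(q(s(a)))))))  →  s(s(s(s(q(s(s(e)))))))   [R3 at 1.1.1.1.1]
2. s(s(s(s(q(s(s(e)))))))  →  s(s(s(s(q(e)))))   [R1 at 1.1.1.1]
3. s(s(s(s(q(e)))))  →  s(s(s(s(e))))   [R2 at 1.1.1.1]

Reduce t₂ = q(q(q(s(q(s(s(a))))))):
1. q(q(q(s(q(s(s(a)))))))  →  q(q(q(s(a))))   [R4 at 1.1.1.1]
2. q(q(q(s(a))))  →  q(q(s(s(e))))   [R3 at 1.1]
3. q(q(s(s(e))))  →  q(q(e))   [R1 at 1]
4. q(q(e))  →  q(e)   [R2 at 1]
5. q(e)  →  e   [R2 at ε]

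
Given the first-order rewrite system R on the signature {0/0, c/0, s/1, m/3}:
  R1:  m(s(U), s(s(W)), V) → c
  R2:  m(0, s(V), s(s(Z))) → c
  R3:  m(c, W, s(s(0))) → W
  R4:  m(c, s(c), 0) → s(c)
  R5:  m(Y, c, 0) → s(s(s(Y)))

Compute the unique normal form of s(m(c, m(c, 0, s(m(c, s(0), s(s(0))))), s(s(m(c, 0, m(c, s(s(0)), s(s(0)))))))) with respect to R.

s(0)

1. s(m(c, m(c, 0, s(m(c, s(0), s(s(0))))), s(s(m(c, 0, m(c, s(s(0)), s(s(0))))))))  →  s(m(c, m(c, 0, s(s(0))), s(s(m(c, 0, m(c, s(s(0)), s(s(0))))))))   [R3 at 1.2.3.1]
2. s(m(c, m(c, 0, s(s(0))), s(s(m(c, 0, m(c, s(s(0)), s(s(0))))))))  →  s(m(c, 0, s(s(m(c, 0, m(c, s(s(0)), s(s(0))))))))   [R3 at 1.2]
3. s(m(c, 0, s(s(m(c, 0, m(c, s(s(0)), s(s(0))))))))  →  s(m(c, 0, s(s(m(c, 0, s(s(0)))))))   [R3 at 1.3.1.1.3]
4. s(m(c, 0, s(s(m(c, 0, s(s(0)))))))  →  s(m(c, 0, s(s(0))))   [R3 at 1.3.1.1]
5. s(m(c, 0, s(s(0))))  →  s(0)   [R3 at 1]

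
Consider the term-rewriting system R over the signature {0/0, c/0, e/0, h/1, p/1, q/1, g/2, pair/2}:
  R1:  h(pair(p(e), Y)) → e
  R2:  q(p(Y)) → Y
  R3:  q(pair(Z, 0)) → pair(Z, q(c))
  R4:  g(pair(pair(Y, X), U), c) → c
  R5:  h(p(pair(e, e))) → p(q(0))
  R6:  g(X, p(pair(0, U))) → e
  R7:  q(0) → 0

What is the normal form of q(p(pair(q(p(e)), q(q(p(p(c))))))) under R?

pair(e, c)

1. q(p(pair(q(p(e)), q(q(p(p(c)))))))  →  pair(q(p(e)), q(q(p(p(c)))))   [R2 at ε]
2. pair(q(p(e)), q(q(p(p(c)))))  →  pair(e, q(q(p(p(c)))))   [R2 at 1]
3. pair(e, q(q(p(p(c)))))  →  pair(e, q(p(c)))   [R2 at 2.1]
4. pair(e, q(p(c)))  →  pair(e, c)   [R2 at 2]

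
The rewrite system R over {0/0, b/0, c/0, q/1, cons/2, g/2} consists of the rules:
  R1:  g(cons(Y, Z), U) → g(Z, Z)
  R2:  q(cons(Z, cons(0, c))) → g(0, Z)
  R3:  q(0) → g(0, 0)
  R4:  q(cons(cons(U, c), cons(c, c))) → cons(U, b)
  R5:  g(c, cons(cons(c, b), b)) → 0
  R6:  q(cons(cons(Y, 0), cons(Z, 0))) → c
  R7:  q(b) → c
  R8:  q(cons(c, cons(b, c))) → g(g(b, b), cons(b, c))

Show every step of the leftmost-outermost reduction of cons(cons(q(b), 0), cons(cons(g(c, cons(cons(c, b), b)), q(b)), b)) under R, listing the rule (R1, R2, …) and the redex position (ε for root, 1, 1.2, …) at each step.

cons(cons(c, 0), cons(cons(0, c), b))

1. cons(cons(q(b), 0), cons(cons(g(c, cons(cons(c, b), b)), q(b)), b))  →  cons(cons(c, 0), cons(cons(g(c, cons(cons(c, b), b)), q(b)), b))   [R7 at 1.1]
2. cons(cons(c, 0), cons(cons(g(c, cons(cons(c, b), b)), q(b)), b))  →  cons(cons(c, 0), cons(cons(0, q(b)), b))   [R5 at 2.1.1]
3. cons(cons(c, 0), cons(cons(0, q(b)), b))  →  cons(cons(c, 0), cons(cons(0, c), b))   [R7 at 2.1.2]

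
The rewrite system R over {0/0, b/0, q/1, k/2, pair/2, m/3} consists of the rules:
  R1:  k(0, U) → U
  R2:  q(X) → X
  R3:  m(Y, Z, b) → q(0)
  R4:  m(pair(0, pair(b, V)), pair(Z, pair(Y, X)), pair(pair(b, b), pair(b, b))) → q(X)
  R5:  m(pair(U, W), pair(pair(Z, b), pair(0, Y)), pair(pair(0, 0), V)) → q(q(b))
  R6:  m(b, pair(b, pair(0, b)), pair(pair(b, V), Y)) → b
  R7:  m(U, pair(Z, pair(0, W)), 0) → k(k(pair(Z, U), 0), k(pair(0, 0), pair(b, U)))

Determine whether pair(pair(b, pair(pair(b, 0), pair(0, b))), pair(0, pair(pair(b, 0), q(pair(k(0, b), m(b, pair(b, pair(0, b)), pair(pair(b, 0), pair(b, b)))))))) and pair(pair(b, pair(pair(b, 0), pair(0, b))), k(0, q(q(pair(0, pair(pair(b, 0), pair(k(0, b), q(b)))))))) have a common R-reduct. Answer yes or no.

Reduce t₁ = pair(pair(b, pair(pair(b, 0), pair(0, b))), pair(0, pair(pair(b, 0), q(pair(k(0, b), m(b, pair(b, pair(0, b)), pair(pair(b, 0), pair(b, b)))))))):
1. pair(pair(b, pair(pair(b, 0), pair(0, b))), pair(0, pair(pair(b, 0), q(pair(k(0, b), m(b, pair(b, pair(0, b)), pair(pair(b, 0), pair(b, b))))))))  →  pair(pair(b, pair(pair(b, 0), pair(0, b))), pair(0, pair(pair(b, 0), pair(k(0, b), m(b, pair(b, pair(0, b)), pair(pair(b, 0), pair(b, b)))))))   [R2 at 2.2.2]
2. pair(pair(b, pair(pair(b, 0), pair(0, b))), pair(0, pair(pair(b, 0), pair(k(0, b), m(b, pair(b, pair(0, b)), pair(pair(b, 0), pair(b, b)))))))  →  pair(pair(b, pair(pair(b, 0), pair(0, b))), pair(0, pair(pair(b, 0), pair(b, m(b, pair(b, pair(0, b)), pair(pair(b, 0), pair(b, b)))))))   [R1 at 2.2.2.1]
3. pair(pair(b, pair(pair(b, 0), pair(0, b))), pair(0, pair(pair(b, 0), pair(b, m(b, pair(b, pair(0, b)), pair(pair(b, 0), pair(b, b)))))))  →  pair(pair(b, pair(pair(b, 0), pair(0, b))), pair(0, pair(pair(b, 0), pair(b, b))))   [R6 at 2.2.2.2]

Reduce t₂ = pair(pair(b, pair(pair(b, 0), pair(0, b))), k(0, q(q(pair(0, pair(pair(b, 0), pair(k(0, b), q(b)))))))):
1. pair(pair(b, pair(pair(b, 0), pair(0, b))), k(0, q(q(pair(0, pair(pair(b, 0), pair(k(0, b), q(b))))))))  →  pair(pair(b, pair(pair(b, 0), pair(0, b))), q(q(pair(0, pair(pair(b, 0), pair(k(0, b), q(b)))))))   [R1 at 2]
2. pair(pair(b, pair(pair(b, 0), pair(0, b))), q(q(pair(0, pair(pair(b, 0), pair(k(0, b), q(b)))))))  →  pair(pair(b, pair(pair(b, 0), pair(0, b))), q(pair(0, pair(pair(b, 0), pair(k(0, b), q(b))))))   [R2 at 2]
3. pair(pair(b, pair(pair(b, 0), pair(0, b))), q(pair(0, pair(pair(b, 0), pair(k(0, b), q(b))))))  →  pair(pair(b, pair(pair(b, 0), pair(0, b))), pair(0, pair(pair(b, 0), pair(k(0, b), q(b)))))   [R2 at 2]
4. pair(pair(b, pair(pair(b, 0), pair(0, b))), pair(0, pair(pair(b, 0), pair(k(0, b), q(b)))))  →  pair(pair(b, pair(pair(b, 0), pair(0, b))), pair(0, pair(pair(b, 0), pair(b, q(b)))))   [R1 at 2.2.2.1]
5. pair(pair(b, pair(pair(b, 0), pair(0, b))), pair(0, pair(pair(b, 0), pair(b, q(b)))))  →  pair(pair(b, pair(pair(b, 0), pair(0, b))), pair(0, pair(pair(b, 0), pair(b, b))))   [R2 at 2.2.2.2]

yes — NF(t₁) = pair(pair(b, pair(pair(b, 0), pair(0, b))), pair(0, pair(pair(b, 0), pair(b, b)))), NF(t₂) = pair(pair(b, pair(pair(b, 0), pair(0, b))), pair(0, pair(pair(b, 0), pair(b, b))))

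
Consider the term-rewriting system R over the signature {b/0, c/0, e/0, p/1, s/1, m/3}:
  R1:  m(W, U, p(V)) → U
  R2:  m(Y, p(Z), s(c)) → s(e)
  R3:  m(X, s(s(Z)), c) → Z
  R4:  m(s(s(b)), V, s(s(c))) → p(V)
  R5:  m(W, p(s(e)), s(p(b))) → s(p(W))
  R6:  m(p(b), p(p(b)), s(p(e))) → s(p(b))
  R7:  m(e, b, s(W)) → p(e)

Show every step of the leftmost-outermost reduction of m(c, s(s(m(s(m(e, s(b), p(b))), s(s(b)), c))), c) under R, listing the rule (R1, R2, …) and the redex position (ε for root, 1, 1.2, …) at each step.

1. m(c, s(s(m(s(m(e, s(b), p(b))), s(s(b)), c))), c)  →  m(s(m(e, s(b), p(b))), s(s(b)), c)   [R3 at ε]
2. m(s(m(e, s(b), p(b))), s(s(b)), c)  →  b   [R3 at ε]

b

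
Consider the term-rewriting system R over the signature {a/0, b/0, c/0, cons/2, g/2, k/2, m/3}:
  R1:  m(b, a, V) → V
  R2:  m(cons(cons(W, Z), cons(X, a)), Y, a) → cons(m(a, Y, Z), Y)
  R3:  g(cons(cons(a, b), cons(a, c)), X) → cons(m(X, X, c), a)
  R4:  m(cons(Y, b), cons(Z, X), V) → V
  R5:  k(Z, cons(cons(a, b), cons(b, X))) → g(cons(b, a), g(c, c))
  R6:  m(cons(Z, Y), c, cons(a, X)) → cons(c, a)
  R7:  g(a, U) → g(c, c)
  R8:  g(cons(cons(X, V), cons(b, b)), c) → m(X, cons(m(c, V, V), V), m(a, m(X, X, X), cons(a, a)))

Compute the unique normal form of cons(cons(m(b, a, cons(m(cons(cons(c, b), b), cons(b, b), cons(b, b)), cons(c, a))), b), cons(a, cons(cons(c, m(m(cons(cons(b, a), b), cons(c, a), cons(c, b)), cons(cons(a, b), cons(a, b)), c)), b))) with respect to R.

cons(cons(cons(cons(b, b), cons(c, a)), b), cons(a, cons(cons(c, c), b)))

1. cons(cons(m(b, a, cons(m(cons(cons(c, b), b), cons(b, b), cons(b, b)), cons(c, a))), b), cons(a, cons(cons(c, m(m(cons(cons(b, a), b), cons(c, a), cons(c, b)), cons(cons(a, b), cons(a, b)), c)), b)))  →  cons(cons(cons(m(cons(cons(c, b), b), cons(b, b), cons(b, b)), cons(c, a)), b), cons(a, cons(cons(c, m(m(cons(cons(b, a), b), cons(c, a), cons(c, b)), cons(cons(a, b), cons(a, b)), c)), b)))   [R1 at 1.1]
2. cons(cons(cons(m(cons(cons(c, b), b), cons(b, b), cons(b, b)), cons(c, a)), b), cons(a, cons(cons(c, m(m(cons(cons(b, a), b), cons(c, a), cons(c, b)), cons(cons(a, b), cons(a, b)), c)), b)))  →  cons(cons(cons(cons(b, b), cons(c, a)), b), cons(a, cons(cons(c, m(m(cons(cons(b, a), b), cons(c, a), cons(c, b)), cons(cons(a, b), cons(a, b)), c)), b)))   [R4 at 1.1.1]
3. cons(cons(cons(cons(b, b), cons(c, a)), b), cons(a, cons(cons(c, m(m(cons(cons(b, a), b), cons(c, a), cons(c, b)), cons(cons(a, b), cons(a, b)), c)), b)))  →  cons(cons(cons(cons(b, b), cons(c, a)), b), cons(a, cons(cons(c, m(cons(c, b), cons(cons(a, b), cons(a, b)), c)), b)))   [R4 at 2.2.1.2.1]
4. cons(cons(cons(cons(b, b), cons(c, a)), b), cons(a, cons(cons(c, m(cons(c, b), cons(cons(a, b), cons(a, b)), c)), b)))  →  cons(cons(cons(cons(b, b), cons(c, a)), b), cons(a, cons(cons(c, c), b)))   [R4 at 2.2.1.2]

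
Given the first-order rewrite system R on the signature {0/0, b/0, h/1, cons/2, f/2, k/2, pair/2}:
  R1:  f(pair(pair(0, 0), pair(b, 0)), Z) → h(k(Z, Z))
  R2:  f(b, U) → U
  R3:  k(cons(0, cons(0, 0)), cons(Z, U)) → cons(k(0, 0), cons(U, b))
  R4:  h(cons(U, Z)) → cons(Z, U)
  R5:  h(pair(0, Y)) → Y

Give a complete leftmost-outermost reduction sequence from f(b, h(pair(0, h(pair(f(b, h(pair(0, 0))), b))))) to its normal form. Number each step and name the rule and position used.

b

1. f(b, h(pair(0, h(pair(f(b, h(pair(0, 0))), b)))))  →  h(pair(0, h(pair(f(b, h(pair(0, 0))), b))))   [R2 at ε]
2. h(pair(0, h(pair(f(b, h(pair(0, 0))), b))))  →  h(pair(f(b, h(pair(0, 0))), b))   [R5 at ε]
3. h(pair(f(b, h(pair(0, 0))), b))  →  h(pair(h(pair(0, 0)), b))   [R2 at 1.1]
4. h(pair(h(pair(0, 0)), b))  →  h(pair(0, b))   [R5 at 1.1]
5. h(pair(0, b))  →  b   [R5 at ε]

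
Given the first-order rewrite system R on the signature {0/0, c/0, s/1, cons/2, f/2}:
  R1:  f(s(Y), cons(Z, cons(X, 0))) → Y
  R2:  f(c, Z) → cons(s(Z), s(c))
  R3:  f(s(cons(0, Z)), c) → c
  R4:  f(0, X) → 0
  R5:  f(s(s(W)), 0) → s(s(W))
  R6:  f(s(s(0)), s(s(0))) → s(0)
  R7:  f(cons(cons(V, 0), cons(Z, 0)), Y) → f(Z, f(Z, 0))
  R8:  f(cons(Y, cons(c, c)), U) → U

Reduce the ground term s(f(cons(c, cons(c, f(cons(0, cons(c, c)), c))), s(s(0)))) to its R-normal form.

s(s(s(0)))

1. s(f(cons(c, cons(c, f(cons(0, cons(c, c)), c))), s(s(0))))  →  s(f(cons(c, cons(c, c)), s(s(0))))   [R8 at 1.1.2.2]
2. s(f(cons(c, cons(c, c)), s(s(0))))  →  s(s(s(0)))   [R8 at 1]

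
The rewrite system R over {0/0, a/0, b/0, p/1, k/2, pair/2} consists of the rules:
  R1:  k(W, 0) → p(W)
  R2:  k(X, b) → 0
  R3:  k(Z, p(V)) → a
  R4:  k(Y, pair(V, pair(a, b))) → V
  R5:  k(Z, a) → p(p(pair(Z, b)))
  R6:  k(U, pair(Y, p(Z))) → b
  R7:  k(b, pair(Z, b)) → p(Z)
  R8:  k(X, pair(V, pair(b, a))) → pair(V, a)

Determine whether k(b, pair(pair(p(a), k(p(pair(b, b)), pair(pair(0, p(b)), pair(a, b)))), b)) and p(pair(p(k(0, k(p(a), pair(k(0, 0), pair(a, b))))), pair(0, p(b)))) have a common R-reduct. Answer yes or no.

yes — NF(t₁) = p(pair(p(a), pair(0, p(b)))), NF(t₂) = p(pair(p(a), pair(0, p(b))))

Reduce t₁ = k(b, pair(pair(p(a), k(p(pair(b, b)), pair(pair(0, p(b)), pair(a, b)))), b)):
1. k(b, pair(pair(p(a), k(p(pair(b, b)), pair(pair(0, p(b)), pair(a, b)))), b))  →  p(pair(p(a), k(p(pair(b, b)), pair(pair(0, p(b)), pair(a, b)))))   [R7 at ε]
2. p(pair(p(a), k(p(pair(b, b)), pair(pair(0, p(b)), pair(a, b)))))  →  p(pair(p(a), pair(0, p(b))))   [R4 at 1.2]

Reduce t₂ = p(pair(p(k(0, k(p(a), pair(k(0, 0), pair(a, b))))), pair(0, p(b)))):
1. p(pair(p(k(0, k(p(a), pair(k(0, 0), pair(a, b))))), pair(0, p(b))))  →  p(pair(p(k(0, k(0, 0))), pair(0, p(b))))   [R4 at 1.1.1.2]
2. p(pair(p(k(0, k(0, 0))), pair(0, p(b))))  →  p(pair(p(k(0, p(0))), pair(0, p(b))))   [R1 at 1.1.1.2]
3. p(pair(p(k(0, p(0))), pair(0, p(b))))  →  p(pair(p(a), pair(0, p(b))))   [R3 at 1.1.1]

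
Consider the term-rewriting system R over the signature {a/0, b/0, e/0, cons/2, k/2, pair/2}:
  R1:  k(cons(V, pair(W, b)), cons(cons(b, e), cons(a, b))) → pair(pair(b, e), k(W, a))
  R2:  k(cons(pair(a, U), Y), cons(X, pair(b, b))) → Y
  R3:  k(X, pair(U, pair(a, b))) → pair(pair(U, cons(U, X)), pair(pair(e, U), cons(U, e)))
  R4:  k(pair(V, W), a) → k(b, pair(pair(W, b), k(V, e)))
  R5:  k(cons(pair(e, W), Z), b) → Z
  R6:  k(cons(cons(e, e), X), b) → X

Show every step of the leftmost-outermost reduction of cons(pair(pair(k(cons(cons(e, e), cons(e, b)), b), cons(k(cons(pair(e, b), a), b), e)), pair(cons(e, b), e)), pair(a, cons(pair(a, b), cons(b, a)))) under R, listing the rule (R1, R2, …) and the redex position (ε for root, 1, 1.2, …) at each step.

1. cons(pair(pair(k(cons(cons(e, e), cons(e, b)), b), cons(k(cons(pair(e, b), a), b), e)), pair(cons(e, b), e)), pair(a, cons(pair(a, b), cons(b, a))))  →  cons(pair(pair(cons(e, b), cons(k(cons(pair(e, b), a), b), e)), pair(cons(e, b), e)), pair(a, cons(pair(a, b), cons(b, a))))   [R6 at 1.1.1]
2. cons(pair(pair(cons(e, b), cons(k(cons(pair(e, b), a), b), e)), pair(cons(e, b), e)), pair(a, cons(pair(a, b), cons(b, a))))  →  cons(pair(pair(cons(e, b), cons(a, e)), pair(cons(e, b), e)), pair(a, cons(pair(a, b), cons(b, a))))   [R5 at 1.1.2.1]

cons(pair(pair(cons(e, b), cons(a, e)), pair(cons(e, b), e)), pair(a, cons(pair(a, b), cons(b, a))))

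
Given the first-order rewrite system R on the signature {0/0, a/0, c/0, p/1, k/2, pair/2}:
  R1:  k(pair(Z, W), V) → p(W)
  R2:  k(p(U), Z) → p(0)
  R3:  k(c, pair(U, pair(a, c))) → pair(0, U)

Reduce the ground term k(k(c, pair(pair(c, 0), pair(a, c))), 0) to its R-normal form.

1. k(k(c, pair(pair(c, 0), pair(a, c))), 0)  →  k(pair(0, pair(c, 0)), 0)   [R3 at 1]
2. k(pair(0, pair(c, 0)), 0)  →  p(pair(c, 0))   [R1 at ε]

p(pair(c, 0))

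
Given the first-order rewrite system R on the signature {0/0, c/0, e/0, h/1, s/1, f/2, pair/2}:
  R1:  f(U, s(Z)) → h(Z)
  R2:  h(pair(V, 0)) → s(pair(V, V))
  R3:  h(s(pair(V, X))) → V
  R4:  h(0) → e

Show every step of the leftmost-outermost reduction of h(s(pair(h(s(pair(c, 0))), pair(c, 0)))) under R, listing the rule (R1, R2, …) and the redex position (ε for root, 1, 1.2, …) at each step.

1. h(s(pair(h(s(pair(c, 0))), pair(c, 0))))  →  h(s(pair(c, 0)))   [R3 at ε]
2. h(s(pair(c, 0)))  →  c   [R3 at ε]

c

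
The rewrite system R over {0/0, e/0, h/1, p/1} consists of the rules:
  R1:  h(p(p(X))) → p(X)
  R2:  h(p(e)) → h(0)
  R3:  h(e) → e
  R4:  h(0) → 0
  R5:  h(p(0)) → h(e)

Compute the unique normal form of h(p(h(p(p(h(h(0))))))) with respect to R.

p(0)

1. h(p(h(p(p(h(h(0)))))))  →  h(p(p(h(h(0)))))   [R1 at 1.1]
2. h(p(p(h(h(0)))))  →  p(h(h(0)))   [R1 at ε]
3. p(h(h(0)))  →  p(h(0))   [R4 at 1.1]
4. p(h(0))  →  p(0)   [R4 at 1]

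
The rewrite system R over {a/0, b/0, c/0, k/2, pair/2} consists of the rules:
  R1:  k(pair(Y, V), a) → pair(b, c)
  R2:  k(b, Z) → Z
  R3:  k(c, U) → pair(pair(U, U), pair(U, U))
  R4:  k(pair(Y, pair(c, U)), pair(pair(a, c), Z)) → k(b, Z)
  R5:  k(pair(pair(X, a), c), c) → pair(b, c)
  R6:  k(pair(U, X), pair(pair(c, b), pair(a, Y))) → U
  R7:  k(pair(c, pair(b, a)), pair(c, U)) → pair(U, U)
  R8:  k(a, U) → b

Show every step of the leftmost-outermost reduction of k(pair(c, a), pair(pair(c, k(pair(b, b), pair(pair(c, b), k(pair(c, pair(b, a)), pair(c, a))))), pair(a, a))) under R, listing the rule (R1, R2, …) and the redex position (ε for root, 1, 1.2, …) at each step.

1. k(pair(c, a), pair(pair(c, k(pair(b, b), pair(pair(c, b), k(pair(c, pair(b, a)), pair(c, a))))), pair(a, a)))  →  k(pair(c, a), pair(pair(c, k(pair(b, b), pair(pair(c, b), pair(a, a)))), pair(a, a)))   [R7 at 2.1.2.2.2]
2. k(pair(c, a), pair(pair(c, k(pair(b, b), pair(pair(c, b), pair(a, a)))), pair(a, a)))  →  k(pair(c, a), pair(pair(c, b), pair(a, a)))   [R6 at 2.1.2]
3. k(pair(c, a), pair(pair(c, b), pair(a, a)))  →  c   [R6 at ε]

c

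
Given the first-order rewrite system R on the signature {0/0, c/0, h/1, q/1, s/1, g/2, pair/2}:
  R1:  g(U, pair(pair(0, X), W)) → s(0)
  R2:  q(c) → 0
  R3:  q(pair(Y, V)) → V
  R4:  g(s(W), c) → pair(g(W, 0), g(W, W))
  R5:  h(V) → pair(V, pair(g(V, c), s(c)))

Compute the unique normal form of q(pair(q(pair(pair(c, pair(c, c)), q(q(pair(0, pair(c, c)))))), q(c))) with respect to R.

1. q(pair(q(pair(pair(c, pair(c, c)), q(q(pair(0, pair(c, c)))))), q(c)))  →  q(c)   [R3 at ε]
2. q(c)  →  0   [R2 at ε]

0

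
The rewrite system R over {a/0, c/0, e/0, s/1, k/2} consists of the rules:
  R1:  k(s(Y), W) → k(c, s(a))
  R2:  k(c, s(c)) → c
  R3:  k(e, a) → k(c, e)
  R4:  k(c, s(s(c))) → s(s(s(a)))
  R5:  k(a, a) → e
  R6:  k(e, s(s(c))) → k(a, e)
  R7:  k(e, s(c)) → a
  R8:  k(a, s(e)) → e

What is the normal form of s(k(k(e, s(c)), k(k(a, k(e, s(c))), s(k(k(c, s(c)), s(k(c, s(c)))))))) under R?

1. s(k(k(e, s(c)), k(k(a, k(e, s(c))), s(k(k(c, s(c)), s(k(c, s(c))))))))  →  s(k(a, k(k(a, k(e, s(c))), s(k(k(c, s(c)), s(k(c, s(c))))))))   [R7 at 1.1]
2. s(k(a, k(k(a, k(e, s(c))), s(k(k(c, s(c)), s(k(c, s(c))))))))  →  s(k(a, k(k(a, a), s(k(k(c, s(c)), s(k(c, s(c))))))))   [R7 at 1.2.1.2]
3. s(k(a, k(k(a, a), s(k(k(c, s(c)), s(k(c, s(c))))))))  →  s(k(a, k(e, s(k(k(c, s(c)), s(k(c, s(c))))))))   [R5 at 1.2.1]
4. s(k(a, k(e, s(k(k(c, s(c)), s(k(c, s(c))))))))  →  s(k(a, k(e, s(k(c, s(k(c, s(c))))))))   [R2 at 1.2.2.1.1]
5. s(k(a, k(e, s(k(c, s(k(c, s(c))))))))  →  s(k(a, k(e, s(k(c, s(c))))))   [R2 at 1.2.2.1.2.1]
6. s(k(a, k(e, s(k(c, s(c))))))  →  s(k(a, k(e, s(c))))   [R2 at 1.2.2.1]
7. s(k(a, k(e, s(c))))  →  s(k(a, a))   [R7 at 1.2]
8. s(k(a, a))  →  s(e)   [R5 at 1]

s(e)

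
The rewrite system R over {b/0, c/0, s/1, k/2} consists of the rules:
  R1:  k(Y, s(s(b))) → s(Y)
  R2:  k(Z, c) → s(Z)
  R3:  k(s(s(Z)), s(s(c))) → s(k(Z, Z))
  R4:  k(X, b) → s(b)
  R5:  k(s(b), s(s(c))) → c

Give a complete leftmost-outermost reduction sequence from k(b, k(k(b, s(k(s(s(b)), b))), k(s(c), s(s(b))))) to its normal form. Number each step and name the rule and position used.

1. k(b, k(k(b, s(k(s(s(b)), b))), k(s(c), s(s(b)))))  →  k(b, k(k(b, s(s(b))), k(s(c), s(s(b)))))   [R4 at 2.1.2.1]
2. k(b, k(k(b, s(s(b))), k(s(c), s(s(b)))))  →  k(b, k(s(b), k(s(c), s(s(b)))))   [R1 at 2.1]
3. k(b, k(s(b), k(s(c), s(s(b)))))  →  k(b, k(s(b), s(s(c))))   [R1 at 2.2]
4. k(b, k(s(b), s(s(c))))  →  k(b, c)   [R5 at 2]
5. k(b, c)  →  s(b)   [R2 at ε]

s(b)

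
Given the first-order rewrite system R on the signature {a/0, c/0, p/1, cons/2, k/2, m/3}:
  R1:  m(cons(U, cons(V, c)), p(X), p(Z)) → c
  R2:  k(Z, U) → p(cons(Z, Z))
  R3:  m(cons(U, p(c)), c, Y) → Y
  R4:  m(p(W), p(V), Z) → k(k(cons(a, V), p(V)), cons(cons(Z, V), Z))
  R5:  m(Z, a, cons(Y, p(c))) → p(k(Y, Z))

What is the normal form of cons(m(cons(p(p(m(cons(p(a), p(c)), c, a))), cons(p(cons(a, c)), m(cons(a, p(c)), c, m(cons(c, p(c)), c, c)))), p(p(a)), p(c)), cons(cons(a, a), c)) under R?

cons(c, cons(cons(a, a), c))

1. cons(m(cons(p(p(m(cons(p(a), p(c)), c, a))), cons(p(cons(a, c)), m(cons(a, p(c)), c, m(cons(c, p(c)), c, c)))), p(p(a)), p(c)), cons(cons(a, a), c))  →  cons(m(cons(p(p(a)), cons(p(cons(a, c)), m(cons(a, p(c)), c, m(cons(c, p(c)), c, c)))), p(p(a)), p(c)), cons(cons(a, a), c))   [R3 at 1.1.1.1.1]
2. cons(m(cons(p(p(a)), cons(p(cons(a, c)), m(cons(a, p(c)), c, m(cons(c, p(c)), c, c)))), p(p(a)), p(c)), cons(cons(a, a), c))  →  cons(m(cons(p(p(a)), cons(p(cons(a, c)), m(cons(c, p(c)), c, c))), p(p(a)), p(c)), cons(cons(a, a), c))   [R3 at 1.1.2.2]
3. cons(m(cons(p(p(a)), cons(p(cons(a, c)), m(cons(c, p(c)), c, c))), p(p(a)), p(c)), cons(cons(a, a), c))  →  cons(m(cons(p(p(a)), cons(p(cons(a, c)), c)), p(p(a)), p(c)), cons(cons(a, a), c))   [R3 at 1.1.2.2]
4. cons(m(cons(p(p(a)), cons(p(cons(a, c)), c)), p(p(a)), p(c)), cons(cons(a, a), c))  →  cons(c, cons(cons(a, a), c))   [R1 at 1]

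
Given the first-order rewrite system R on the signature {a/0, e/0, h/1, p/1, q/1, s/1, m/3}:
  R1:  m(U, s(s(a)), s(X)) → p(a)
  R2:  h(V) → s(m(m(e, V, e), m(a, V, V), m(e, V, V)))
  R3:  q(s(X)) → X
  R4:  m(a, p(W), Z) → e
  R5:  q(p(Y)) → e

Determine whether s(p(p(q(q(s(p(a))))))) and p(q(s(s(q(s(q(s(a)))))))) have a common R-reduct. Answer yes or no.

no — NF(t₁) = s(p(p(e))), NF(t₂) = p(s(a))

Reduce t₁ = s(p(p(q(q(s(p(a))))))):
1. s(p(p(q(q(s(p(a)))))))  →  s(p(p(q(p(a)))))   [R3 at 1.1.1.1]
2. s(p(p(q(p(a)))))  →  s(p(p(e)))   [R5 at 1.1.1]

Reduce t₂ = p(q(s(s(q(s(q(s(a)))))))):
1. p(q(s(s(q(s(q(s(a))))))))  →  p(s(q(s(q(s(a))))))   [R3 at 1]
2. p(s(q(s(q(s(a))))))  →  p(s(q(s(a))))   [R3 at 1.1]
3. p(s(q(s(a))))  →  p(s(a))   [R3 at 1.1]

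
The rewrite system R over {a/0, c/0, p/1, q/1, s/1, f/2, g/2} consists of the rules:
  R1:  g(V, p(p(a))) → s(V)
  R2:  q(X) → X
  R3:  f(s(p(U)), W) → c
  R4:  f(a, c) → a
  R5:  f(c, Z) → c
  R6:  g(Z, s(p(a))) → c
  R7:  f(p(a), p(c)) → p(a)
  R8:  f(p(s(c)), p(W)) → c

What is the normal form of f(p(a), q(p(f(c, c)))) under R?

1. f(p(a), q(p(f(c, c))))  →  f(p(a), p(f(c, c)))   [R2 at 2]
2. f(p(a), p(f(c, c)))  →  f(p(a), p(c))   [R5 at 2.1]
3. f(p(a), p(c))  →  p(a)   [R7 at ε]

p(a)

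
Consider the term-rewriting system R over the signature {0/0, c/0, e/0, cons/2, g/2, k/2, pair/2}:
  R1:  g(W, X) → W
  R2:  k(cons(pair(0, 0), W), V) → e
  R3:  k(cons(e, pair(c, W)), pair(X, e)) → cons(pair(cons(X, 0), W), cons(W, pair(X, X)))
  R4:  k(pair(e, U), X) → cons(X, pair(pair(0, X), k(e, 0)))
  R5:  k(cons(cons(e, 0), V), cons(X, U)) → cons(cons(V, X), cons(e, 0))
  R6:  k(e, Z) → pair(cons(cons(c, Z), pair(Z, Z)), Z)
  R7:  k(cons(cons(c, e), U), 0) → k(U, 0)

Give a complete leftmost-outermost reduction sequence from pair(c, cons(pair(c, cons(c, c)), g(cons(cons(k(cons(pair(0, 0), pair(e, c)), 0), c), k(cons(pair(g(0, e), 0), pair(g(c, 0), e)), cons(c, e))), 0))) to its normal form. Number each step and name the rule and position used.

pair(c, cons(pair(c, cons(c, c)), cons(cons(e, c), e)))

1. pair(c, cons(pair(c, cons(c, c)), g(cons(cons(k(cons(pair(0, 0), pair(e, c)), 0), c), k(cons(pair(g(0, e), 0), pair(g(c, 0), e)), cons(c, e))), 0)))  →  pair(c, cons(pair(c, cons(c, c)), cons(cons(k(cons(pair(0, 0), pair(e, c)), 0), c), k(cons(pair(g(0, e), 0), pair(g(c, 0), e)), cons(c, e)))))   [R1 at 2.2]
2. pair(c, cons(pair(c, cons(c, c)), cons(cons(k(cons(pair(0, 0), pair(e, c)), 0), c), k(cons(pair(g(0, e), 0), pair(g(c, 0), e)), cons(c, e)))))  →  pair(c, cons(pair(c, cons(c, c)), cons(cons(e, c), k(cons(pair(g(0, e), 0), pair(g(c, 0), e)), cons(c, e)))))   [R2 at 2.2.1.1]
3. pair(c, cons(pair(c, cons(c, c)), cons(cons(e, c), k(cons(pair(g(0, e), 0), pair(g(c, 0), e)), cons(c, e)))))  →  pair(c, cons(pair(c, cons(c, c)), cons(cons(e, c), k(cons(pair(0, 0), pair(g(c, 0), e)), cons(c, e)))))   [R1 at 2.2.2.1.1.1]
4. pair(c, cons(pair(c, cons(c, c)), cons(cons(e, c), k(cons(pair(0, 0), pair(g(c, 0), e)), cons(c, e)))))  →  pair(c, cons(pair(c, cons(c, c)), cons(cons(e, c), e)))   [R2 at 2.2.2]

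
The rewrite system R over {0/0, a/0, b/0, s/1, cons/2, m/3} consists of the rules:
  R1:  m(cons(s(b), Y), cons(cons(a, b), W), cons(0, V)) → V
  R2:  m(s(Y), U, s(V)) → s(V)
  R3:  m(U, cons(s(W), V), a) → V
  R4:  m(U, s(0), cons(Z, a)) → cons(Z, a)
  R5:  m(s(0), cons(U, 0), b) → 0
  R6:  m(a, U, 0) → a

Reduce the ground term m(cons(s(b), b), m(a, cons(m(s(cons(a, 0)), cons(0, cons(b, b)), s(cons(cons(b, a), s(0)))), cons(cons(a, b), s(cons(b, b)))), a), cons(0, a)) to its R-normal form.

1. m(cons(s(b), b), m(a, cons(m(s(cons(a, 0)), cons(0, cons(b, b)), s(cons(cons(b, a), s(0)))), cons(cons(a, b), s(cons(b, b)))), a), cons(0, a))  →  m(cons(s(b), b), m(a, cons(s(cons(cons(b, a), s(0))), cons(cons(a, b), s(cons(b, b)))), a), cons(0, a))   [R2 at 2.2.1]
2. m(cons(s(b), b), m(a, cons(s(cons(cons(b, a), s(0))), cons(cons(a, b), s(cons(b, b)))), a), cons(0, a))  →  m(cons(s(b), b), cons(cons(a, b), s(cons(b, b))), cons(0, a))   [R3 at 2]
3. m(cons(s(b), b), cons(cons(a, b), s(cons(b, b))), cons(0, a))  →  a   [R1 at ε]

a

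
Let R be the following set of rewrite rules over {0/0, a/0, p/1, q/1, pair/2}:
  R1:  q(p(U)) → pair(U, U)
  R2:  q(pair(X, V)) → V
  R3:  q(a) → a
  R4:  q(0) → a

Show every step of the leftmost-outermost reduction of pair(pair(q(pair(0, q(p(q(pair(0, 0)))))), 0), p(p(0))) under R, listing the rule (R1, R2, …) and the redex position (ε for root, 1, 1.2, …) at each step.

1. pair(pair(q(pair(0, q(p(q(pair(0, 0)))))), 0), p(p(0)))  →  pair(pair(q(p(q(pair(0, 0)))), 0), p(p(0)))   [R2 at 1.1]
2. pair(pair(q(p(q(pair(0, 0)))), 0), p(p(0)))  →  pair(pair(pair(q(pair(0, 0)), q(pair(0, 0))), 0), p(p(0)))   [R1 at 1.1]
3. pair(pair(pair(q(pair(0, 0)), q(pair(0, 0))), 0), p(p(0)))  →  pair(pair(pair(0, q(pair(0, 0))), 0), p(p(0)))   [R2 at 1.1.1]
4. pair(pair(pair(0, q(pair(0, 0))), 0), p(p(0)))  →  pair(pair(pair(0, 0), 0), p(p(0)))   [R2 at 1.1.2]

pair(pair(pair(0, 0), 0), p(p(0)))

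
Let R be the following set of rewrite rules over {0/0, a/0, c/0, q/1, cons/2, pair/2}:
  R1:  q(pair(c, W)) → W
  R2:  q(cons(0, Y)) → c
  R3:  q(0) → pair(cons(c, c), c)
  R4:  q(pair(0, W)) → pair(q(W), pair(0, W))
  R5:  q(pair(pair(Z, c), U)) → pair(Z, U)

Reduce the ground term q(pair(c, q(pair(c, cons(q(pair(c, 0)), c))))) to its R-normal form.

1. q(pair(c, q(pair(c, cons(q(pair(c, 0)), c)))))  →  q(pair(c, cons(q(pair(c, 0)), c)))   [R1 at ε]
2. q(pair(c, cons(q(pair(c, 0)), c)))  →  cons(q(pair(c, 0)), c)   [R1 at ε]
3. cons(q(pair(c, 0)), c)  →  cons(0, c)   [R1 at 1]

cons(0, c)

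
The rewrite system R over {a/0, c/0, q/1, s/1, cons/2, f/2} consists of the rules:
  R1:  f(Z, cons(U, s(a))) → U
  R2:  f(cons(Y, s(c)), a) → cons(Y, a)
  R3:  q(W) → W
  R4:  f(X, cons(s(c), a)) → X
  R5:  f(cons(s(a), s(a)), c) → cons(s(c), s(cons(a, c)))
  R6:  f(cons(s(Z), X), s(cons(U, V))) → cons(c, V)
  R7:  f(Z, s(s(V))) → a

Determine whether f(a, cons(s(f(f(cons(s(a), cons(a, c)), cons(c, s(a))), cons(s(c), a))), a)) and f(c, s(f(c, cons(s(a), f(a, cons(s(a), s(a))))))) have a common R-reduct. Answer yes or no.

Reduce t₁ = f(a, cons(s(f(f(cons(s(a), cons(a, c)), cons(c, s(a))), cons(s(c), a))), a)):
1. f(a, cons(s(f(f(cons(s(a), cons(a, c)), cons(c, s(a))), cons(s(c), a))), a))  →  f(a, cons(s(f(cons(s(a), cons(a, c)), cons(c, s(a)))), a))   [R4 at 2.1.1]
2. f(a, cons(s(f(cons(s(a), cons(a, c)), cons(c, s(a)))), a))  →  f(a, cons(s(c), a))   [R1 at 2.1.1]
3. f(a, cons(s(c), a))  →  a   [R4 at ε]

Reduce t₂ = f(c, s(f(c, cons(s(a), f(a, cons(s(a), s(a))))))):
1. f(c, s(f(c, cons(s(a), f(a, cons(s(a), s(a)))))))  →  f(c, s(f(c, cons(s(a), s(a)))))   [R1 at 2.1.2.2]
2. f(c, s(f(c, cons(s(a), s(a)))))  →  f(c, s(s(a)))   [R1 at 2.1]
3. f(c, s(s(a)))  →  a   [R7 at ε]

yes — NF(t₁) = a, NF(t₂) = a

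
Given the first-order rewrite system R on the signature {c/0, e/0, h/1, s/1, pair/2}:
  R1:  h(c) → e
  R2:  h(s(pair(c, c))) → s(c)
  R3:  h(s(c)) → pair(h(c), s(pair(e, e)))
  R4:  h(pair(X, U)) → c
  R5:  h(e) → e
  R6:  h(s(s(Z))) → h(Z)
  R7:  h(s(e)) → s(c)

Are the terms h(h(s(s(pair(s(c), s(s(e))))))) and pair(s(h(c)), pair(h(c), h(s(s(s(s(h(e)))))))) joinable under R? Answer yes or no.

Reduce t₁ = h(h(s(s(pair(s(c), s(s(e))))))):
1. h(h(s(s(pair(s(c), s(s(e)))))))  →  h(h(pair(s(c), s(s(e)))))   [R6 at 1]
2. h(h(pair(s(c), s(s(e)))))  →  h(c)   [R4 at 1]
3. h(c)  →  e   [R1 at ε]

Reduce t₂ = pair(s(h(c)), pair(h(c), h(s(s(s(s(h(e)))))))):
1. pair(s(h(c)), pair(h(c), h(s(s(s(s(h(e))))))))  →  pair(s(e), pair(h(c), h(s(s(s(s(h(e))))))))   [R1 at 1.1]
2. pair(s(e), pair(h(c), h(s(s(s(s(h(e))))))))  →  pair(s(e), pair(e, h(s(s(s(s(h(e))))))))   [R1 at 2.1]
3. pair(s(e), pair(e, h(s(s(s(s(h(e))))))))  →  pair(s(e), pair(e, h(s(s(h(e))))))   [R6 at 2.2]
4. pair(s(e), pair(e, h(s(s(h(e))))))  →  pair(s(e), pair(e, h(h(e))))   [R6 at 2.2]
5. pair(s(e), pair(e, h(h(e))))  →  pair(s(e), pair(e, h(e)))   [R5 at 2.2.1]
6. pair(s(e), pair(e, h(e)))  →  pair(s(e), pair(e, e))   [R5 at 2.2]

no — NF(t₁) = e, NF(t₂) = pair(s(e), pair(e, e))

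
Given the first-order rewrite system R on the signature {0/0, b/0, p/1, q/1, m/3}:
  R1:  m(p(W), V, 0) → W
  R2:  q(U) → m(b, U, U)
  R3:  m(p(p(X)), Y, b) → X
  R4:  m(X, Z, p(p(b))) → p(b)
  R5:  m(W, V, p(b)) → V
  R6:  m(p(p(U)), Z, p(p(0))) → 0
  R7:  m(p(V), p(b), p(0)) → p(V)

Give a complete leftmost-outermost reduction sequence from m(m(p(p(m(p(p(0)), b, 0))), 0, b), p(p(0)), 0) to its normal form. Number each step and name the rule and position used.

0

1. m(m(p(p(m(p(p(0)), b, 0))), 0, b), p(p(0)), 0)  →  m(m(p(p(0)), b, 0), p(p(0)), 0)   [R3 at 1]
2. m(m(p(p(0)), b, 0), p(p(0)), 0)  →  m(p(0), p(p(0)), 0)   [R1 at 1]
3. m(p(0), p(p(0)), 0)  →  0   [R1 at ε]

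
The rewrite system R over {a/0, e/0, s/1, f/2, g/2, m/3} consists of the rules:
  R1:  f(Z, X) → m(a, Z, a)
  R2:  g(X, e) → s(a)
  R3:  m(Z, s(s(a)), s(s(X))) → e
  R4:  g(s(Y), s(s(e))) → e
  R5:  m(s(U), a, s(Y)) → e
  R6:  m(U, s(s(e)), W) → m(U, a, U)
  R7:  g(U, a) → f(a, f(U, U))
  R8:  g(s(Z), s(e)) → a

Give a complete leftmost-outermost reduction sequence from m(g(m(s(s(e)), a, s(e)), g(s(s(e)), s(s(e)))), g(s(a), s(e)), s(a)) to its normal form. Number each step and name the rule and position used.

e

1. m(g(m(s(s(e)), a, s(e)), g(s(s(e)), s(s(e)))), g(s(a), s(e)), s(a))  →  m(g(e, g(s(s(e)), s(s(e)))), g(s(a), s(e)), s(a))   [R5 at 1.1]
2. m(g(e, g(s(s(e)), s(s(e)))), g(s(a), s(e)), s(a))  →  m(g(e, e), g(s(a), s(e)), s(a))   [R4 at 1.2]
3. m(g(e, e), g(s(a), s(e)), s(a))  →  m(s(a), g(s(a), s(e)), s(a))   [R2 at 1]
4. m(s(a), g(s(a), s(e)), s(a))  →  m(s(a), a, s(a))   [R8 at 2]
5. m(s(a), a, s(a))  →  e   [R5 at ε]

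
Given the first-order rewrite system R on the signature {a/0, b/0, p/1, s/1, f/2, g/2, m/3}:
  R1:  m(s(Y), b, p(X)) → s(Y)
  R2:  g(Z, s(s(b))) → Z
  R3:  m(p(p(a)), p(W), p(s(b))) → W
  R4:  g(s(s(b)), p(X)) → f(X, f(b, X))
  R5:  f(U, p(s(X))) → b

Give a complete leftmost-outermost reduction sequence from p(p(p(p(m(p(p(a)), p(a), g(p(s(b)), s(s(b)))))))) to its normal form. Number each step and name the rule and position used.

p(p(p(p(a))))

1. p(p(p(p(m(p(p(a)), p(a), g(p(s(b)), s(s(b))))))))  →  p(p(p(p(m(p(p(a)), p(a), p(s(b)))))))   [R2 at 1.1.1.1.3]
2. p(p(p(p(m(p(p(a)), p(a), p(s(b)))))))  →  p(p(p(p(a))))   [R3 at 1.1.1.1]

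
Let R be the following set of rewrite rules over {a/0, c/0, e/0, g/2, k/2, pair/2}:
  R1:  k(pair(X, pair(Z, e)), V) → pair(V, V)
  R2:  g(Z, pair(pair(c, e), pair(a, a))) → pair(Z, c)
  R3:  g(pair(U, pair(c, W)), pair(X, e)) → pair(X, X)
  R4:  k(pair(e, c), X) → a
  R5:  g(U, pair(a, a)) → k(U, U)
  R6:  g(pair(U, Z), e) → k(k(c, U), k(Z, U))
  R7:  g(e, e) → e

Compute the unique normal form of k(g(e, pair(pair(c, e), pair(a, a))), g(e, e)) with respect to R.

a

1. k(g(e, pair(pair(c, e), pair(a, a))), g(e, e))  →  k(pair(e, c), g(e, e))   [R2 at 1]
2. k(pair(e, c), g(e, e))  →  a   [R4 at ε]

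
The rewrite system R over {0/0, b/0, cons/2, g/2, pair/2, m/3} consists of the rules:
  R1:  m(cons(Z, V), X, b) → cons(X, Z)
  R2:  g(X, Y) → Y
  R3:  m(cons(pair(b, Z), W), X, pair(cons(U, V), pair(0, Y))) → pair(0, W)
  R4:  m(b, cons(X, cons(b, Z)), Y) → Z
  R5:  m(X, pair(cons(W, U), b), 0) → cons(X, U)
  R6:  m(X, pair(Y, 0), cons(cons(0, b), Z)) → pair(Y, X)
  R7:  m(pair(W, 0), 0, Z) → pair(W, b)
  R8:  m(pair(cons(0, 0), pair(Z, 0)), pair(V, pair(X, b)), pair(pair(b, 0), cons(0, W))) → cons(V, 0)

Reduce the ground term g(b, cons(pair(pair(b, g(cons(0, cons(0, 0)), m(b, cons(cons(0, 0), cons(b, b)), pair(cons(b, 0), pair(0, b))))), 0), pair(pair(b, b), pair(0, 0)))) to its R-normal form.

1. g(b, cons(pair(pair(b, g(cons(0, cons(0, 0)), m(b, cons(cons(0, 0), cons(b, b)), pair(cons(b, 0), pair(0, b))))), 0), pair(pair(b, b), pair(0, 0))))  →  cons(pair(pair(b, g(cons(0, cons(0, 0)), m(b, cons(cons(0, 0), cons(b, b)), pair(cons(b, 0), pair(0, b))))), 0), pair(pair(b, b), pair(0, 0)))   [R2 at ε]
2. cons(pair(pair(b, g(cons(0, cons(0, 0)), m(b, cons(cons(0, 0), cons(b, b)), pair(cons(b, 0), pair(0, b))))), 0), pair(pair(b, b), pair(0, 0)))  →  cons(pair(pair(b, m(b, cons(cons(0, 0), cons(b, b)), pair(cons(b, 0), pair(0, b)))), 0), pair(pair(b, b), pair(0, 0)))   [R2 at 1.1.2]
3. cons(pair(pair(b, m(b, cons(cons(0, 0), cons(b, b)), pair(cons(b, 0), pair(0, b)))), 0), pair(pair(b, b), pair(0, 0)))  →  cons(pair(pair(b, b), 0), pair(pair(b, b), pair(0, 0)))   [R4 at 1.1.2]

cons(pair(pair(b, b), 0), pair(pair(b, b), pair(0, 0)))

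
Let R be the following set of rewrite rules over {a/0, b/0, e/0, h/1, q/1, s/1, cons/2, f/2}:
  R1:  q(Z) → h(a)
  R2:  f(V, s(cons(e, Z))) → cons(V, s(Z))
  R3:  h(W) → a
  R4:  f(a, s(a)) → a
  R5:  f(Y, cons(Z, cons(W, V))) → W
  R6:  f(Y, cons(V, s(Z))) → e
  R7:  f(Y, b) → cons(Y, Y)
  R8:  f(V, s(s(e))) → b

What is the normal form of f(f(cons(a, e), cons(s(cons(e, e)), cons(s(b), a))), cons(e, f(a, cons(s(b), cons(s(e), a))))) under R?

1. f(f(cons(a, e), cons(s(cons(e, e)), cons(s(b), a))), cons(e, f(a, cons(s(b), cons(s(e), a)))))  →  f(s(b), cons(e, f(a, cons(s(b), cons(s(e), a)))))   [R5 at 1]
2. f(s(b), cons(e, f(a, cons(s(b), cons(s(e), a)))))  →  f(s(b), cons(e, s(e)))   [R5 at 2.2]
3. f(s(b), cons(e, s(e)))  →  e   [R6 at ε]

e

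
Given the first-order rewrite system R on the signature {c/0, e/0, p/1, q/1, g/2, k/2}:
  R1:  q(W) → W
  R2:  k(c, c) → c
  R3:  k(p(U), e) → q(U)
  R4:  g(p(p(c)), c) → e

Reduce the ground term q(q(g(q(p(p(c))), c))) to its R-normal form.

1. q(q(g(q(p(p(c))), c)))  →  q(g(q(p(p(c))), c))   [R1 at ε]
2. q(g(q(p(p(c))), c))  →  g(q(p(p(c))), c)   [R1 at ε]
3. g(q(p(p(c))), c)  →  g(p(p(c)), c)   [R1 at 1]
4. g(p(p(c)), c)  →  e   [R4 at ε]

e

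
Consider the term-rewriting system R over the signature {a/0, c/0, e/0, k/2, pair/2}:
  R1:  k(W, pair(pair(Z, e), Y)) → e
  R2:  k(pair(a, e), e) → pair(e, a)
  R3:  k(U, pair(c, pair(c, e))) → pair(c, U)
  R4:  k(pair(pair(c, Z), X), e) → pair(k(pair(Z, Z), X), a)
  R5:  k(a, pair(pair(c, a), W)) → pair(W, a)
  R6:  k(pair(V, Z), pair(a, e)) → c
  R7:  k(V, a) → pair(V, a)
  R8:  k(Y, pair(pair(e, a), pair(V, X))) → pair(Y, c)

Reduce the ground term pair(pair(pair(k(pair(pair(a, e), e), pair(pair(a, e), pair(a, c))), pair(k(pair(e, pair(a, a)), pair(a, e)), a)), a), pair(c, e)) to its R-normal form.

1. pair(pair(pair(k(pair(pair(a, e), e), pair(pair(a, e), pair(a, c))), pair(k(pair(e, pair(a, a)), pair(a, e)), a)), a), pair(c, e))  →  pair(pair(pair(e, pair(k(pair(e, pair(a, a)), pair(a, e)), a)), a), pair(c, e))   [R1 at 1.1.1]
2. pair(pair(pair(e, pair(k(pair(e, pair(a, a)), pair(a, e)), a)), a), pair(c, e))  →  pair(pair(pair(e, pair(c, a)), a), pair(c, e))   [R6 at 1.1.2.1]

pair(pair(pair(e, pair(c, a)), a), pair(c, e))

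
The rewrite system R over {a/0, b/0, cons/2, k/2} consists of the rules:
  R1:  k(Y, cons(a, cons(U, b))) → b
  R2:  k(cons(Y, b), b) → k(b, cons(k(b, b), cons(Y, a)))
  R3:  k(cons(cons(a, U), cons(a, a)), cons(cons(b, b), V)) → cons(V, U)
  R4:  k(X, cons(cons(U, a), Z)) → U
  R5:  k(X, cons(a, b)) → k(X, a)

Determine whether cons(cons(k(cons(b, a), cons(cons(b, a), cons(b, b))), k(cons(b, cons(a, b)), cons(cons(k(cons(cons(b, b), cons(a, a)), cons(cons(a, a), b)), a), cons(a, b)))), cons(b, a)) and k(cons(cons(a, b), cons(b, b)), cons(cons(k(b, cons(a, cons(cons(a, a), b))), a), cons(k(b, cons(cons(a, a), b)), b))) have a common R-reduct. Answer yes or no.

no — NF(t₁) = cons(cons(b, a), cons(b, a)), NF(t₂) = b

Reduce t₁ = cons(cons(k(cons(b, a), cons(cons(b, a), cons(b, b))), k(cons(b, cons(a, b)), cons(cons(k(cons(cons(b, b), cons(a, a)), cons(cons(a, a), b)), a), cons(a, b)))), cons(b, a)):
1. cons(cons(k(cons(b, a), cons(cons(b, a), cons(b, b))), k(cons(b, cons(a, b)), cons(cons(k(cons(cons(b, b), cons(a, a)), cons(cons(a, a), b)), a), cons(a, b)))), cons(b, a))  →  cons(cons(b, k(cons(b, cons(a, b)), cons(cons(k(cons(cons(b, b), cons(a, a)), cons(cons(a, a), b)), a), cons(a, b)))), cons(b, a))   [R4 at 1.1]
2. cons(cons(b, k(cons(b, cons(a, b)), cons(cons(k(cons(cons(b, b), cons(a, a)), cons(cons(a, a), b)), a), cons(a, b)))), cons(b, a))  →  cons(cons(b, k(cons(cons(b, b), cons(a, a)), cons(cons(a, a), b))), cons(b, a))   [R4 at 1.2]
3. cons(cons(b, k(cons(cons(b, b), cons(a, a)), cons(cons(a, a), b))), cons(b, a))  →  cons(cons(b, a), cons(b, a))   [R4 at 1.2]

Reduce t₂ = k(cons(cons(a, b), cons(b, b)), cons(cons(k(b, cons(a, cons(cons(a, a), b))), a), cons(k(b, cons(cons(a, a), b)), b))):
1. k(cons(cons(a, b), cons(b, b)), cons(cons(k(b, cons(a, cons(cons(a, a), b))), a), cons(k(b, cons(cons(a, a), b)), b)))  →  k(b, cons(a, cons(cons(a, a), b)))   [R4 at ε]
2. k(b, cons(a, cons(cons(a, a), b)))  →  b   [R1 at ε]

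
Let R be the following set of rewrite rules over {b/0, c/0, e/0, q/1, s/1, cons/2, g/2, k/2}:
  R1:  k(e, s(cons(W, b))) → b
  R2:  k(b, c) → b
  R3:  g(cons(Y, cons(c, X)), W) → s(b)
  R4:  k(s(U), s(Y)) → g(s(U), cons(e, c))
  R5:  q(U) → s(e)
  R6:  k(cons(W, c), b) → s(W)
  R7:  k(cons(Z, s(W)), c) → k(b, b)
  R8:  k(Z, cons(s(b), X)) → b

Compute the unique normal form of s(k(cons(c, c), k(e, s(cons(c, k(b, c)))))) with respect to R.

s(s(c))

1. s(k(cons(c, c), k(e, s(cons(c, k(b, c))))))  →  s(k(cons(c, c), k(e, s(cons(c, b)))))   [R2 at 1.2.2.1.2]
2. s(k(cons(c, c), k(e, s(cons(c, b)))))  →  s(k(cons(c, c), b))   [R1 at 1.2]
3. s(k(cons(c, c), b))  →  s(s(c))   [R6 at 1]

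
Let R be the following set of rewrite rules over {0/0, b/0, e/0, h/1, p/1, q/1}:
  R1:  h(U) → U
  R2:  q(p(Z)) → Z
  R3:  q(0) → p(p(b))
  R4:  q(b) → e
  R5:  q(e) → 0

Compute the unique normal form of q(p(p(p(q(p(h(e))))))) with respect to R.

1. q(p(p(p(q(p(h(e)))))))  →  p(p(q(p(h(e)))))   [R2 at ε]
2. p(p(q(p(h(e)))))  →  p(p(h(e)))   [R2 at 1.1]
3. p(p(h(e)))  →  p(p(e))   [R1 at 1.1]

p(p(e))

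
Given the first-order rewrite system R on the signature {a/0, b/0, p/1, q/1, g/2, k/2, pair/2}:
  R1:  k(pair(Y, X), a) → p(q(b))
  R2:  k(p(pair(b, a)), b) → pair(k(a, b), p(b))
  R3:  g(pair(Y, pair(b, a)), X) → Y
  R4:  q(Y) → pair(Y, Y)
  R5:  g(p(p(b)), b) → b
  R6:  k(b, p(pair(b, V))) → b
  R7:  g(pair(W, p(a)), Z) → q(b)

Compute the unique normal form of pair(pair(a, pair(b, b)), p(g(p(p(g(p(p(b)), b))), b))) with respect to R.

pair(pair(a, pair(b, b)), p(b))

1. pair(pair(a, pair(b, b)), p(g(p(p(g(p(p(b)), b))), b)))  →  pair(pair(a, pair(b, b)), p(g(p(p(b)), b)))   [R5 at 2.1.1.1.1]
2. pair(pair(a, pair(b, b)), p(g(p(p(b)), b)))  →  pair(pair(a, pair(b, b)), p(b))   [R5 at 2.1]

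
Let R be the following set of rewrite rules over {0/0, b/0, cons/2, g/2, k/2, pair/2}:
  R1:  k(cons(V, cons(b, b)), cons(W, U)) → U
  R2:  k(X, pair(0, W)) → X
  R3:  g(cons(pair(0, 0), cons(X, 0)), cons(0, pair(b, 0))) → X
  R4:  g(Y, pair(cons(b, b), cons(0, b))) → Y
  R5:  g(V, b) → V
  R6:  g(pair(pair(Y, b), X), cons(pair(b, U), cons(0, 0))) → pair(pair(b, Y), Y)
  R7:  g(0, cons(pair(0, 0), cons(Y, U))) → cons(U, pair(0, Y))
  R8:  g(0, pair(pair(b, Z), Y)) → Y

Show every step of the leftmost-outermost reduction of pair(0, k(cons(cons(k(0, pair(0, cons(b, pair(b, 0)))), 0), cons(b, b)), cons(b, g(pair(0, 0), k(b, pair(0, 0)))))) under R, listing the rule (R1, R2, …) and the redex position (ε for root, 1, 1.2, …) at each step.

pair(0, pair(0, 0))

1. pair(0, k(cons(cons(k(0, pair(0, cons(b, pair(b, 0)))), 0), cons(b, b)), cons(b, g(pair(0, 0), k(b, pair(0, 0))))))  →  pair(0, g(pair(0, 0), k(b, pair(0, 0))))   [R1 at 2]
2. pair(0, g(pair(0, 0), k(b, pair(0, 0))))  →  pair(0, g(pair(0, 0), b))   [R2 at 2.2]
3. pair(0, g(pair(0, 0), b))  →  pair(0, pair(0, 0))   [R5 at 2]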